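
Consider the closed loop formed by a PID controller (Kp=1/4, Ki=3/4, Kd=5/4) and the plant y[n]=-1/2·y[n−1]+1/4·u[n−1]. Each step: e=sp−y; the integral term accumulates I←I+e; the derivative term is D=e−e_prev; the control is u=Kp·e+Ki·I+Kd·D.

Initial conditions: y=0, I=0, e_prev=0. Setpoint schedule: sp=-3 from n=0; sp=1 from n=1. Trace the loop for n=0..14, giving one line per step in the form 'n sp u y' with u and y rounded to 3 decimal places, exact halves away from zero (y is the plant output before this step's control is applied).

(exact arithmetic carried between steps; '≈' marks a value shown rounded to 6 d.p. or computed from one; I and e_prev carry over from the previous line; the table rounds u and y to 3 d.p., halves away from zero)
n=0: y=0, sp=-3, e=sp−y=-3; I=-3, D=e−e_prev=-3; u=1/4·(-3)+3/4·(-3)+5/4·(-3)=-6.75; next y=-1/2·0+1/4·(-6.75)=-1.6875
n=1: y=-1.6875, sp=1, e=sp−y=2.6875; I=-0.3125, D=e−e_prev=5.6875; u=1/4·2.6875+3/4·(-0.3125)+5/4·5.6875=7.546875; next y=-1/2·(-1.6875)+1/4·7.546875≈2.730469
n=2: y≈2.730469, sp=1, e=sp−y≈-1.730469; I≈-2.042969, D=e−e_prev≈-4.417969; u=1/4·(-1.730469)+3/4·(-2.042969)+5/4·(-4.417969)≈-7.487305; next y=-1/2·2.730469+1/4·(-7.487305)≈-3.237061
n=3: y≈-3.237061, sp=1, e=sp−y≈4.237061; I≈2.194092, D=e−e_prev≈5.967529; u=1/4·4.237061+3/4·2.194092+5/4·5.967529≈10.164246; next y=-1/2·(-3.237061)+1/4·10.164246≈4.159592
n=4: y≈4.159592, sp=1, e=sp−y≈-3.159592; I≈-0.965500, D=e−e_prev≈-7.396652; u=1/4·(-3.159592)+3/4·(-0.965500)+5/4·(-7.396652)≈-10.759838; next y=-1/2·4.159592+1/4·(-10.759838)≈-4.769755
n=5: y≈-4.769755, sp=1, e=sp−y≈5.769755; I≈4.804255, D=e−e_prev≈8.929347; u=1/4·5.769755+3/4·4.804255+5/4·8.929347≈16.207314; next y=-1/2·(-4.769755)+1/4·16.207314≈6.436706
n=6: y≈6.436706, sp=1, e=sp−y≈-5.436706; I≈-0.632451, D=e−e_prev≈-11.206462; u=1/4·(-5.436706)+3/4·(-0.632451)+5/4·(-11.206462)≈-15.841592; next y=-1/2·6.436706+1/4·(-15.841592)≈-7.178751
n=7: y≈-7.178751, sp=1, e=sp−y≈8.178751; I≈7.546300, D=e−e_prev≈13.615457; u=1/4·8.178751+3/4·7.546300+5/4·13.615457≈24.723735; next y=-1/2·(-7.178751)+1/4·24.723735≈9.770309
n=8: y≈9.770309, sp=1, e=sp−y≈-8.770309; I≈-1.224009, D=e−e_prev≈-16.949060; u=1/4·(-8.770309)+3/4·(-1.224009)+5/4·(-16.949060)≈-24.296909; next y=-1/2·9.770309+1/4·(-24.296909)≈-10.959382
n=9: y≈-10.959382, sp=1, e=sp−y≈11.959382; I≈10.735373, D=e−e_prev≈20.729691; u=1/4·11.959382+3/4·10.735373+5/4·20.729691≈36.953489; next y=-1/2·(-10.959382)+1/4·36.953489≈14.718063
n=10: y≈14.718063, sp=1, e=sp−y≈-13.718063; I≈-2.982690, D=e−e_prev≈-25.677445; u=1/4·(-13.718063)+3/4·(-2.982690)+5/4·(-25.677445)≈-37.763340; next y=-1/2·14.718063+1/4·(-37.763340)≈-16.799867
n=11: y≈-16.799867, sp=1, e=sp−y≈17.799867; I≈14.817176, D=e−e_prev≈31.517930; u=1/4·17.799867+3/4·14.817176+5/4·31.517930≈54.960261; next y=-1/2·(-16.799867)+1/4·54.960261≈22.139999
n=12: y≈22.139999, sp=1, e=sp−y≈-21.139999; I≈-6.322822, D=e−e_prev≈-38.939865; u=1/4·(-21.139999)+3/4·(-6.322822)+5/4·(-38.939865)≈-58.701948; next y=-1/2·22.139999+1/4·(-58.701948)≈-25.745486
n=13: y≈-25.745486, sp=1, e=sp−y≈26.745486; I≈20.422664, D=e−e_prev≈47.885485; u=1/4·26.745486+3/4·20.422664+5/4·47.885485≈81.860225; next y=-1/2·(-25.745486)+1/4·81.860225≈33.337799
n=14: y≈33.337799, sp=1, e=sp−y≈-32.337799; I≈-11.915135, D=e−e_prev≈-59.083286; u=1/4·(-32.337799)+3/4·(-11.915135)+5/4·(-59.083286)≈-90.874908; next y=-1/2·33.337799+1/4·(-90.874908)≈-39.387627

0 -3 -6.750 0.000
1 1 7.547 -1.688
2 1 -7.487 2.730
3 1 10.164 -3.237
4 1 -10.760 4.160
5 1 16.207 -4.770
6 1 -15.842 6.437
7 1 24.724 -7.179
8 1 -24.297 9.770
9 1 36.953 -10.959
10 1 -37.763 14.718
11 1 54.960 -16.800
12 1 -58.702 22.140
13 1 81.860 -25.745
14 1 -90.875 33.338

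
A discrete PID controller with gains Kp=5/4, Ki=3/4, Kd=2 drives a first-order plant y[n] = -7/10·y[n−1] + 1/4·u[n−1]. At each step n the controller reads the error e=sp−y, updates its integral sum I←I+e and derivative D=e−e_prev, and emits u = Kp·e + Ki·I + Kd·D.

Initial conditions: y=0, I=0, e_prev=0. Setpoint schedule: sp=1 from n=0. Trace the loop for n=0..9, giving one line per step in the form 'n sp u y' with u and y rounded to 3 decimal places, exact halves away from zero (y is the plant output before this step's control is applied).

(exact arithmetic carried between steps; '≈' marks a value shown rounded to 6 d.p. or computed from one; I and e_prev carry over from the previous line; the table rounds u and y to 3 d.p., halves away from zero)
n=0: y=0, sp=1, e=sp−y=1; I=1, D=e−e_prev=1; u=5/4·1+3/4·1+2·1=4; next y=-7/10·0+1/4·4=1
n=1: y=1, sp=1, e=sp−y=0; I=1, D=e−e_prev=-1; u=5/4·0+3/4·1+2·(-1)=-1.25; next y=-7/10·1+1/4·(-1.25)=-1.0125
n=2: y=-1.0125, sp=1, e=sp−y=2.0125; I=3.0125, D=e−e_prev=2.0125; u=5/4·2.0125+3/4·3.0125+2·2.0125=8.8; next y=-7/10·(-1.0125)+1/4·8.8=2.90875
n=3: y=2.90875, sp=1, e=sp−y=-1.90875; I=1.10375, D=e−e_prev=-3.92125; u=5/4·(-1.90875)+3/4·1.10375+2·(-3.92125)=-9.400625; next y=-7/10·2.90875+1/4·(-9.400625)≈-4.386281
n=4: y≈-4.386281, sp=1, e=sp−y≈5.386281; I≈6.490031, D=e−e_prev≈7.295031; u=5/4·5.386281+3/4·6.490031+2·7.295031≈26.190438; next y=-7/10·(-4.386281)+1/4·26.190438≈9.618006
n=5: y≈9.618006, sp=1, e=sp−y≈-8.618006; I≈-2.127975, D=e−e_prev≈-14.004288; u=5/4·(-8.618006)+3/4·(-2.127975)+2·(-14.004288)≈-40.377064; next y=-7/10·9.618006+1/4·(-40.377064)≈-16.826870
n=6: y≈-16.826870, sp=1, e=sp−y≈17.826870; I≈15.698895, D=e−e_prev≈26.444877; u=5/4·17.826870+3/4·15.698895+2·26.444877≈86.947513; next y=-7/10·(-16.826870)+1/4·86.947513≈33.515687
n=7: y≈33.515687, sp=1, e=sp−y≈-32.515687; I≈-16.816792, D=e−e_prev≈-50.342558; u=5/4·(-32.515687)+3/4·(-16.816792)+2·(-50.342558)≈-153.942319; next y=-7/10·33.515687+1/4·(-153.942319)≈-61.946561
n=8: y≈-61.946561, sp=1, e=sp−y≈62.946561; I≈46.129769, D=e−e_prev≈95.462248; u=5/4·62.946561+3/4·46.129769+2·95.462248≈304.205025; next y=-7/10·(-61.946561)+1/4·304.205025≈119.413849
n=9: y≈119.413849, sp=1, e=sp−y≈-118.413849; I≈-72.284080, D=e−e_prev≈-181.360410; u=5/4·(-118.413849)+3/4·(-72.284080)+2·(-181.360410)≈-564.951191; next y=-7/10·119.413849+1/4·(-564.951191)≈-224.827492

0 1 4.000 0.000
1 1 -1.250 1.000
2 1 8.800 -1.013
3 1 -9.401 2.909
4 1 26.190 -4.386
5 1 -40.377 9.618
6 1 86.948 -16.827
7 1 -153.942 33.516
8 1 304.205 -61.947
9 1 -564.951 119.414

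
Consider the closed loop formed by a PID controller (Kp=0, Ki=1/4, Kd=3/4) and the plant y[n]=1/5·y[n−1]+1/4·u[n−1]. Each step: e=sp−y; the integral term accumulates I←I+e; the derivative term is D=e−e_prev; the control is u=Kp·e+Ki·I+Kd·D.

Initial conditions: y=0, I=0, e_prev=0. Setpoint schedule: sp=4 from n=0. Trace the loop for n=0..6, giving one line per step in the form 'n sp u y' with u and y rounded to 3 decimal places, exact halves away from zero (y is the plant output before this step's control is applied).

0 4 4.000 0.000
1 4 1.000 1.000
2 4 3.050 0.450
3 4 3.123 0.853
4 4 4.113 0.951
5 4 4.682 1.218
6 4 5.382 1.414

(exact arithmetic carried between steps; '≈' marks a value shown rounded to 6 d.p. or computed from one; I and e_prev carry over from the previous line; the table rounds u and y to 3 d.p., halves away from zero)
n=0: y=0, sp=4, e=sp−y=4; I=4, D=e−e_prev=4; u=0·4+1/4·4+3/4·4=4; next y=1/5·0+1/4·4=1
n=1: y=1, sp=4, e=sp−y=3; I=7, D=e−e_prev=-1; u=0·3+1/4·7+3/4·(-1)=1; next y=1/5·1+1/4·1=0.45
n=2: y=0.45, sp=4, e=sp−y=3.55; I=10.55, D=e−e_prev=0.55; u=0·3.55+1/4·10.55+3/4·0.55=3.05; next y=1/5·0.45+1/4·3.05=0.8525
n=3: y=0.8525, sp=4, e=sp−y=3.1475; I=13.6975, D=e−e_prev=-0.4025; u=0·3.1475+1/4·13.6975+3/4·(-0.4025)=3.1225; next y=1/5·0.8525+1/4·3.1225=0.951125
n=4: y=0.951125, sp=4, e=sp−y=3.048875; I=16.746375, D=e−e_prev=-0.098625; u=0·3.048875+1/4·16.746375+3/4·(-0.098625)=4.112625; next y=1/5·0.951125+1/4·4.112625≈1.218381
n=5: y≈1.218381, sp=4, e=sp−y≈2.781619; I≈19.527994, D=e−e_prev≈-0.267256; u=0·2.781619+1/4·19.527994+3/4·(-0.267256)≈4.681556; next y=1/5·1.218381+1/4·4.681556≈1.414065
n=6: y≈1.414065, sp=4, e=sp−y≈2.585935; I≈22.113928, D=e−e_prev≈-0.195684; u=0·2.585935+1/4·22.113928+3/4·(-0.195684)≈5.381719; next y=1/5·1.414065+1/4·5.381719≈1.628243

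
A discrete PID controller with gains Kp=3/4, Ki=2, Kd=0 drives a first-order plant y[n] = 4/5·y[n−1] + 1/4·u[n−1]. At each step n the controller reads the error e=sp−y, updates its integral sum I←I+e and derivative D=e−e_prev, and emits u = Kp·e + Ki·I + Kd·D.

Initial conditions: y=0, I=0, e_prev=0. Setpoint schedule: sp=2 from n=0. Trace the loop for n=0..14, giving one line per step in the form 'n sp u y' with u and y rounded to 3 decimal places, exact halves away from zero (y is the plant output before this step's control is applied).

(exact arithmetic carried between steps; '≈' marks a value shown rounded to 6 d.p. or computed from one; I and e_prev carry over from the previous line; the table rounds u and y to 3 d.p., halves away from zero)
n=0: y=0, sp=2, e=sp−y=2; I=2, D=e−e_prev=2; u=3/4·2+2·2+0·2=5.5; next y=4/5·0+1/4·5.5=1.375
n=1: y=1.375, sp=2, e=sp−y=0.625; I=2.625, D=e−e_prev=-1.375; u=3/4·0.625+2·2.625+0·(-1.375)=5.71875; next y=4/5·1.375+1/4·5.71875≈2.529688
n=2: y≈2.529688, sp=2, e=sp−y≈-0.529688; I≈2.095313, D=e−e_prev≈-1.154688; u=3/4·(-0.529688)+2·2.095313+0·(-1.154688)≈3.793359; next y=4/5·2.529688+1/4·3.793359≈2.972090
n=3: y≈2.972090, sp=2, e=sp−y≈-0.972090; I≈1.123223, D=e−e_prev≈-0.442402; u=3/4·(-0.972090)+2·1.123223+0·(-0.442402)≈1.517378; next y=4/5·2.972090+1/4·1.517378≈2.757016
n=4: y≈2.757016, sp=2, e=sp−y≈-0.757016; I≈0.366206, D=e−e_prev≈0.215073; u=3/4·(-0.757016)+2·0.366206+0·0.215073≈0.164650; next y=4/5·2.757016+1/4·0.164650≈2.246776
n=5: y≈2.246776, sp=2, e=sp−y≈-0.246776; I≈0.119431, D=e−e_prev≈0.510241; u=3/4·(-0.246776)+2·0.119431+0·0.510241≈0.053780; next y=4/5·2.246776+1/4·0.053780≈1.810865
n=6: y≈1.810865, sp=2, e=sp−y≈0.189135; I≈0.308565, D=e−e_prev≈0.435910; u=3/4·0.189135+2·0.308565+0·0.435910≈0.758981; next y=4/5·1.810865+1/4·0.758981≈1.638438
n=7: y≈1.638438, sp=2, e=sp−y≈0.361562; I≈0.670128, D=e−e_prev≈0.172428; u=3/4·0.361562+2·0.670128+0·0.172428≈1.611427; next y=4/5·1.638438+1/4·1.611427≈1.713607
n=8: y≈1.713607, sp=2, e=sp−y≈0.286393; I≈0.956521, D=e−e_prev≈-0.075169; u=3/4·0.286393+2·0.956521+0·(-0.075169)≈2.127836; next y=4/5·1.713607+1/4·2.127836≈1.902845
n=9: y≈1.902845, sp=2, e=sp−y≈0.097155; I≈1.053676, D=e−e_prev≈-0.189238; u=3/4·0.097155+2·1.053676+0·(-0.189238)≈2.180219; next y=4/5·1.902845+1/4·2.180219≈2.067330
n=10: y≈2.067330, sp=2, e=sp−y≈-0.067330; I≈0.986346, D=e−e_prev≈-0.164486; u=3/4·(-0.067330)+2·0.986346+0·(-0.164486)≈1.922194; next y=4/5·2.067330+1/4·1.922194≈2.134413
n=11: y≈2.134413, sp=2, e=sp−y≈-0.134413; I≈0.851933, D=e−e_prev≈-0.067082; u=3/4·(-0.134413)+2·0.851933+0·(-0.067082)≈1.603057; next y=4/5·2.134413+1/4·1.603057≈2.108294
n=12: y≈2.108294, sp=2, e=sp−y≈-0.108294; I≈0.743639, D=e−e_prev≈0.026118; u=3/4·(-0.108294)+2·0.743639+0·0.026118≈1.406057; next y=4/5·2.108294+1/4·1.406057≈2.038150
n=13: y≈2.038150, sp=2, e=sp−y≈-0.038150; I≈0.705489, D=e−e_prev≈0.070145; u=3/4·(-0.038150)+2·0.705489+0·0.070145≈1.382366; next y=4/5·2.038150+1/4·1.382366≈1.976111
n=14: y≈1.976111, sp=2, e=sp−y≈0.023889; I≈0.729378, D=e−e_prev≈0.062038; u=3/4·0.023889+2·0.729378+0·0.062038≈1.476672; next y=4/5·1.976111+1/4·1.476672≈1.950057

0 2 5.500 0.000
1 2 5.719 1.375
2 2 3.793 2.530
3 2 1.517 2.972
4 2 0.165 2.757
5 2 0.054 2.247
6 2 0.759 1.811
7 2 1.611 1.638
8 2 2.128 1.714
9 2 2.180 1.903
10 2 1.922 2.067
11 2 1.603 2.134
12 2 1.406 2.108
13 2 1.382 2.038
14 2 1.477 1.976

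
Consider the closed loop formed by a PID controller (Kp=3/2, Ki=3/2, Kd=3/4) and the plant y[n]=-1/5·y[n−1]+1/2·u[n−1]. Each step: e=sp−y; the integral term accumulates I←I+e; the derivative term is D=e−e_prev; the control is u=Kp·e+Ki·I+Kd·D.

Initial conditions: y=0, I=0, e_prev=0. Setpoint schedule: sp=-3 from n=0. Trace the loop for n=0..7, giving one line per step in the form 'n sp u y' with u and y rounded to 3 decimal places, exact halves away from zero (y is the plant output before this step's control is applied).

(exact arithmetic carried between steps; '≈' marks a value shown rounded to 6 d.p. or computed from one; I and e_prev carry over from the previous line; the table rounds u and y to 3 d.p., halves away from zero)
n=0: y=0, sp=-3, e=sp−y=-3; I=-3, D=e−e_prev=-3; u=3/2·(-3)+3/2·(-3)+3/4·(-3)=-11.25; next y=-1/5·0+1/2·(-11.25)=-5.625
n=1: y=-5.625, sp=-3, e=sp−y=2.625; I=-0.375, D=e−e_prev=5.625; u=3/2·2.625+3/2·(-0.375)+3/4·5.625=7.59375; next y=-1/5·(-5.625)+1/2·7.59375=4.921875
n=2: y=4.921875, sp=-3, e=sp−y=-7.921875; I=-8.296875, D=e−e_prev=-10.546875; u=3/2·(-7.921875)+3/2·(-8.296875)+3/4·(-10.546875)≈-32.238281; next y=-1/5·4.921875+1/2·(-32.238281)≈-17.103516
n=3: y≈-17.103516, sp=-3, e=sp−y≈14.103516; I≈5.806641, D=e−e_prev≈22.025391; u=3/2·14.103516+3/2·5.806641+3/4·22.025391≈46.384277; next y=-1/5·(-17.103516)+1/2·46.384277≈26.612842
n=4: y≈26.612842, sp=-3, e=sp−y≈-29.612842; I≈-23.806201, D=e−e_prev≈-43.716357; u=3/2·(-29.612842)+3/2·(-23.806201)+3/4·(-43.716357)≈-112.915833; next y=-1/5·26.612842+1/2·(-112.915833)≈-61.780485
n=5: y≈-61.780485, sp=-3, e=sp−y≈58.780485; I≈34.974283, D=e−e_prev≈88.393326; u=3/2·58.780485+3/2·34.974283+3/4·88.393326≈206.927147; next y=-1/5·(-61.780485)+1/2·206.927147≈115.819670
n=6: y≈115.819670, sp=-3, e=sp−y≈-118.819670; I≈-83.845387, D=e−e_prev≈-177.600155; u=3/2·(-118.819670)+3/2·(-83.845387)+3/4·(-177.600155)≈-437.197702; next y=-1/5·115.819670+1/2·(-437.197702)≈-241.762785
n=7: y≈-241.762785, sp=-3, e=sp−y≈238.762785; I≈154.917398, D=e−e_prev≈357.582456; u=3/2·238.762785+3/2·154.917398+3/4·357.582456≈858.707117; next y=-1/5·(-241.762785)+1/2·858.707117≈477.706115

0 -3 -11.250 0.000
1 -3 7.594 -5.625
2 -3 -32.238 4.922
3 -3 46.384 -17.104
4 -3 -112.916 26.613
5 -3 206.927 -61.780
6 -3 -437.198 115.820
7 -3 858.707 -241.763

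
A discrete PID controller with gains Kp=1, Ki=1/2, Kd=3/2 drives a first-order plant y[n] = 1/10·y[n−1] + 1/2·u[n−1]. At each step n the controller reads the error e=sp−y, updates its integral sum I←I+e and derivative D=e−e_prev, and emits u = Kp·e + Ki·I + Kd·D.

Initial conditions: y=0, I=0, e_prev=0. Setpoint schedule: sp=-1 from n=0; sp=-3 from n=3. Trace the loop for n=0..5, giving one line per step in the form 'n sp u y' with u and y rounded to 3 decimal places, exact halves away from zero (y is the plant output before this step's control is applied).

(exact arithmetic carried between steps; '≈' marks a value shown rounded to 6 d.p. or computed from one; I and e_prev carry over from the previous line; the table rounds u and y to 3 d.p., halves away from zero)
n=0: y=0, sp=-1, e=sp−y=-1; I=-1, D=e−e_prev=-1; u=1·(-1)+1/2·(-1)+3/2·(-1)=-3; next y=1/10·0+1/2·(-3)=-1.5
n=1: y=-1.5, sp=-1, e=sp−y=0.5; I=-0.5, D=e−e_prev=1.5; u=1·0.5+1/2·(-0.5)+3/2·1.5=2.5; next y=1/10·(-1.5)+1/2·2.5=1.1
n=2: y=1.1, sp=-1, e=sp−y=-2.1; I=-2.6, D=e−e_prev=-2.6; u=1·(-2.1)+1/2·(-2.6)+3/2·(-2.6)=-7.3; next y=1/10·1.1+1/2·(-7.3)=-3.54
n=3: y=-3.54, sp=-3, e=sp−y=0.54; I=-2.06, D=e−e_prev=2.64; u=1·0.54+1/2·(-2.06)+3/2·2.64=3.47; next y=1/10·(-3.54)+1/2·3.47=1.381
n=4: y=1.381, sp=-3, e=sp−y=-4.381; I=-6.441, D=e−e_prev=-4.921; u=1·(-4.381)+1/2·(-6.441)+3/2·(-4.921)=-14.983; next y=1/10·1.381+1/2·(-14.983)=-7.3534
n=5: y=-7.3534, sp=-3, e=sp−y=4.3534; I=-2.0876, D=e−e_prev=8.7344; u=1·4.3534+1/2·(-2.0876)+3/2·8.7344=16.4112; next y=1/10·(-7.3534)+1/2·16.4112=7.47026

0 -1 -3.000 0.000
1 -1 2.500 -1.500
2 -1 -7.300 1.100
3 -3 3.470 -3.540
4 -3 -14.983 1.381
5 -3 16.411 -7.353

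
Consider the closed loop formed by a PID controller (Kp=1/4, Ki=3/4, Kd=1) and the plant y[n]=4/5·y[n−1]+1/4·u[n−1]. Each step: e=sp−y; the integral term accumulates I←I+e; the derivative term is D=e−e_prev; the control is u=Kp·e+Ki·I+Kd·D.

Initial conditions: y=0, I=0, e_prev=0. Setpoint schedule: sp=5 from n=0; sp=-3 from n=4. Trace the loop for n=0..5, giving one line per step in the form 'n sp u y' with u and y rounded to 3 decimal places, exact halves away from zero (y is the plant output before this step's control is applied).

(exact arithmetic carried between steps; '≈' marks a value shown rounded to 6 d.p. or computed from one; I and e_prev carry over from the previous line; the table rounds u and y to 3 d.p., halves away from zero)
n=0: y=0, sp=5, e=sp−y=5; I=5, D=e−e_prev=5; u=1/4·5+3/4·5+1·5=10; next y=4/5·0+1/4·10=2.5
n=1: y=2.5, sp=5, e=sp−y=2.5; I=7.5, D=e−e_prev=-2.5; u=1/4·2.5+3/4·7.5+1·(-2.5)=3.75; next y=4/5·2.5+1/4·3.75=2.9375
n=2: y=2.9375, sp=5, e=sp−y=2.0625; I=9.5625, D=e−e_prev=-0.4375; u=1/4·2.0625+3/4·9.5625+1·(-0.4375)=7.25; next y=4/5·2.9375+1/4·7.25=4.1625
n=3: y=4.1625, sp=5, e=sp−y=0.8375; I=10.4, D=e−e_prev=-1.225; u=1/4·0.8375+3/4·10.4+1·(-1.225)=6.784375; next y=4/5·4.1625+1/4·6.784375≈5.026094
n=4: y≈5.026094, sp=-3, e=sp−y≈-8.026094; I≈2.373906, D=e−e_prev≈-8.863594; u=1/4·(-8.026094)+3/4·2.373906+1·(-8.863594)≈-9.089688; next y=4/5·5.026094+1/4·(-9.089688)≈1.748453
n=5: y≈1.748453, sp=-3, e=sp−y≈-4.748453; I≈-2.374547, D=e−e_prev≈3.277641; u=1/4·(-4.748453)+3/4·(-2.374547)+1·3.277641≈0.309617; next y=4/5·1.748453+1/4·0.309617≈1.476167

0 5 10.000 0.000
1 5 3.750 2.500
2 5 7.250 2.938
3 5 6.784 4.163
4 -3 -9.090 5.026
5 -3 0.310 1.748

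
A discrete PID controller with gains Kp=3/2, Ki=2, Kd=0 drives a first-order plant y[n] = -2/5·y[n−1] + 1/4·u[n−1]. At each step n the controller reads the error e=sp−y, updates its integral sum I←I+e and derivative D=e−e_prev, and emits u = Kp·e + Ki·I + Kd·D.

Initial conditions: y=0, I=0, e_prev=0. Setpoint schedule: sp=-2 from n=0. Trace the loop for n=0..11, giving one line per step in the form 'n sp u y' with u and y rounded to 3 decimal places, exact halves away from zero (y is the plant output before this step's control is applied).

(exact arithmetic carried between steps; '≈' marks a value shown rounded to 6 d.p. or computed from one; I and e_prev carry over from the previous line; the table rounds u and y to 3 d.p., halves away from zero)
n=0: y=0, sp=-2, e=sp−y=-2; I=-2, D=e−e_prev=-2; u=3/2·(-2)+2·(-2)+0·(-2)=-7; next y=-2/5·0+1/4·(-7)=-1.75
n=1: y=-1.75, sp=-2, e=sp−y=-0.25; I=-2.25, D=e−e_prev=1.75; u=3/2·(-0.25)+2·(-2.25)+0·1.75=-4.875; next y=-2/5·(-1.75)+1/4·(-4.875)=-0.51875
n=2: y=-0.51875, sp=-2, e=sp−y=-1.48125; I=-3.73125, D=e−e_prev=-1.23125; u=3/2·(-1.48125)+2·(-3.73125)+0·(-1.23125)=-9.684375; next y=-2/5·(-0.51875)+1/4·(-9.684375)≈-2.213594
n=3: y≈-2.213594, sp=-2, e=sp−y≈0.213594; I≈-3.517656, D=e−e_prev≈1.694844; u=3/2·0.213594+2·(-3.517656)+0·1.694844≈-6.714922; next y=-2/5·(-2.213594)+1/4·(-6.714922)≈-0.793293
n=4: y≈-0.793293, sp=-2, e=sp−y≈-1.206707; I≈-4.724363, D=e−e_prev≈-1.420301; u=3/2·(-1.206707)+2·(-4.724363)+0·(-1.420301)≈-11.258787; next y=-2/5·(-0.793293)+1/4·(-11.258787)≈-2.497380
n=5: y≈-2.497380, sp=-2, e=sp−y≈0.497380; I≈-4.226984, D=e−e_prev≈1.704087; u=3/2·0.497380+2·(-4.226984)+0·1.704087≈-7.707898; next y=-2/5·(-2.497380)+1/4·(-7.707898)≈-0.928023
n=6: y≈-0.928023, sp=-2, e=sp−y≈-1.071977; I≈-5.298961, D=e−e_prev≈-1.569357; u=3/2·(-1.071977)+2·(-5.298961)+0·(-1.569357)≈-12.205888; next y=-2/5·(-0.928023)+1/4·(-12.205888)≈-2.680263
n=7: y≈-2.680263, sp=-2, e=sp−y≈0.680263; I≈-4.618698, D=e−e_prev≈1.752240; u=3/2·0.680263+2·(-4.618698)+0·1.752240≈-8.217002; next y=-2/5·(-2.680263)+1/4·(-8.217002)≈-0.982145
n=8: y≈-0.982145, sp=-2, e=sp−y≈-1.017855; I≈-5.636553, D=e−e_prev≈-1.698118; u=3/2·(-1.017855)+2·(-5.636553)+0·(-1.698118)≈-12.799888; next y=-2/5·(-0.982145)+1/4·(-12.799888)≈-2.807114
n=9: y≈-2.807114, sp=-2, e=sp−y≈0.807114; I≈-4.829439, D=e−e_prev≈1.824969; u=3/2·0.807114+2·(-4.829439)+0·1.824969≈-8.448207; next y=-2/5·(-2.807114)+1/4·(-8.448207)≈-0.989206
n=10: y≈-0.989206, sp=-2, e=sp−y≈-1.010794; I≈-5.840233, D=e−e_prev≈-1.817908; u=3/2·(-1.010794)+2·(-5.840233)+0·(-1.817908)≈-13.196656; next y=-2/5·(-0.989206)+1/4·(-13.196656)≈-2.903482
n=11: y≈-2.903482, sp=-2, e=sp−y≈0.903482; I≈-4.936751, D=e−e_prev≈1.914275; u=3/2·0.903482+2·(-4.936751)+0·1.914275≈-8.518280; next y=-2/5·(-2.903482)+1/4·(-8.518280)≈-0.968177

0 -2 -7.000 0.000
1 -2 -4.875 -1.750
2 -2 -9.684 -0.519
3 -2 -6.715 -2.214
4 -2 -11.259 -0.793
5 -2 -7.708 -2.497
6 -2 -12.206 -0.928
7 -2 -8.217 -2.680
8 -2 -12.800 -0.982
9 -2 -8.448 -2.807
10 -2 -13.197 -0.989
11 -2 -8.518 -2.903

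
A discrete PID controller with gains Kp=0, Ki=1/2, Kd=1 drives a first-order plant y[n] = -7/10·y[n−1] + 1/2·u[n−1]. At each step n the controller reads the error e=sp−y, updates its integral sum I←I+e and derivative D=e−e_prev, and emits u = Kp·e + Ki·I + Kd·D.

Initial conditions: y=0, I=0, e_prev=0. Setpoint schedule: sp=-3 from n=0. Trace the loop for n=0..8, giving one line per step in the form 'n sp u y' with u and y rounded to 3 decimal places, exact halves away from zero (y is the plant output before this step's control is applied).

(exact arithmetic carried between steps; '≈' marks a value shown rounded to 6 d.p. or computed from one; I and e_prev carry over from the previous line; the table rounds u and y to 3 d.p., halves away from zero)
n=0: y=0, sp=-3, e=sp−y=-3; I=-3, D=e−e_prev=-3; u=0·(-3)+1/2·(-3)+1·(-3)=-4.5; next y=-7/10·0+1/2·(-4.5)=-2.25
n=1: y=-2.25, sp=-3, e=sp−y=-0.75; I=-3.75, D=e−e_prev=2.25; u=0·(-0.75)+1/2·(-3.75)+1·2.25=0.375; next y=-7/10·(-2.25)+1/2·0.375=1.7625
n=2: y=1.7625, sp=-3, e=sp−y=-4.7625; I=-8.5125, D=e−e_prev=-4.0125; u=0·(-4.7625)+1/2·(-8.5125)+1·(-4.0125)=-8.26875; next y=-7/10·1.7625+1/2·(-8.26875)=-5.368125
n=3: y=-5.368125, sp=-3, e=sp−y=2.368125; I=-6.144375, D=e−e_prev=7.130625; u=0·2.368125+1/2·(-6.144375)+1·7.130625≈4.058438; next y=-7/10·(-5.368125)+1/2·4.058438≈5.786906
n=4: y≈5.786906, sp=-3, e=sp−y≈-8.786906; I≈-14.931281, D=e−e_prev≈-11.155031; u=0·(-8.786906)+1/2·(-14.931281)+1·(-11.155031)≈-18.620672; next y=-7/10·5.786906+1/2·(-18.620672)≈-13.361170
n=5: y≈-13.361170, sp=-3, e=sp−y≈10.361170; I≈-4.570111, D=e−e_prev≈19.148077; u=0·10.361170+1/2·(-4.570111)+1·19.148077≈16.863021; next y=-7/10·(-13.361170)+1/2·16.863021≈17.784330
n=6: y≈17.784330, sp=-3, e=sp−y≈-20.784330; I≈-25.354441, D=e−e_prev≈-31.145500; u=0·(-20.784330)+1/2·(-25.354441)+1·(-31.145500)≈-43.822720; next y=-7/10·17.784330+1/2·(-43.822720)≈-34.360391
n=7: y≈-34.360391, sp=-3, e=sp−y≈31.360391; I≈6.005950, D=e−e_prev≈52.144721; u=0·31.360391+1/2·6.005950+1·52.144721≈55.147696; next y=-7/10·(-34.360391)+1/2·55.147696≈51.626122
n=8: y≈51.626122, sp=-3, e=sp−y≈-54.626122; I≈-48.620171, D=e−e_prev≈-85.986513; u=0·(-54.626122)+1/2·(-48.620171)+1·(-85.986513)≈-110.296598; next y=-7/10·51.626122+1/2·(-110.296598)≈-91.286584

0 -3 -4.500 0.000
1 -3 0.375 -2.250
2 -3 -8.269 1.763
3 -3 4.058 -5.368
4 -3 -18.621 5.787
5 -3 16.863 -13.361
6 -3 -43.823 17.784
7 -3 55.148 -34.360
8 -3 -110.297 51.626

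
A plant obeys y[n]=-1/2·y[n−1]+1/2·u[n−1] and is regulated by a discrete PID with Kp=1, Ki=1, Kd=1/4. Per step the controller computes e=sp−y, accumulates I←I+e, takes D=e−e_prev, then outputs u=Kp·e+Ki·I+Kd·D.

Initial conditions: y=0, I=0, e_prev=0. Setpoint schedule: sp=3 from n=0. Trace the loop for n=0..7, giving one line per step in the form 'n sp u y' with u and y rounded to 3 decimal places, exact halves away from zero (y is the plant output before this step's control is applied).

0 3 6.750 0.000
1 3 1.406 3.375
2 3 11.684 -0.984
3 3 -1.888 6.334
4 3 20.109 -4.111
5 3 -11.889 12.110
6 3 37.302 -11.999
7 3 -36.189 24.651

(exact arithmetic carried between steps; '≈' marks a value shown rounded to 6 d.p. or computed from one; I and e_prev carry over from the previous line; the table rounds u and y to 3 d.p., halves away from zero)
n=0: y=0, sp=3, e=sp−y=3; I=3, D=e−e_prev=3; u=1·3+1·3+1/4·3=6.75; next y=-1/2·0+1/2·6.75=3.375
n=1: y=3.375, sp=3, e=sp−y=-0.375; I=2.625, D=e−e_prev=-3.375; u=1·(-0.375)+1·2.625+1/4·(-3.375)=1.40625; next y=-1/2·3.375+1/2·1.40625=-0.984375
n=2: y=-0.984375, sp=3, e=sp−y=3.984375; I=6.609375, D=e−e_prev=4.359375; u=1·3.984375+1·6.609375+1/4·4.359375≈11.683594; next y=-1/2·(-0.984375)+1/2·11.683594≈6.333984
n=3: y≈6.333984, sp=3, e=sp−y≈-3.333984; I≈3.275391, D=e−e_prev≈-7.318359; u=1·(-3.333984)+1·3.275391+1/4·(-7.318359)≈-1.888184; next y=-1/2·6.333984+1/2·(-1.888184)≈-4.111084
n=4: y≈-4.111084, sp=3, e=sp−y≈7.111084; I≈10.386475, D=e−e_prev≈10.445068; u=1·7.111084+1·10.386475+1/4·10.445068≈20.108826; next y=-1/2·(-4.111084)+1/2·20.108826≈12.109955
n=5: y≈12.109955, sp=3, e=sp−y≈-9.109955; I≈1.276520, D=e−e_prev≈-16.221039; u=1·(-9.109955)+1·1.276520+1/4·(-16.221039)≈-11.888695; next y=-1/2·12.109955+1/2·(-11.888695)≈-11.999325
n=6: y≈-11.999325, sp=3, e=sp−y≈14.999325; I≈16.275845, D=e−e_prev≈24.109280; u=1·14.999325+1·16.275845+1/4·24.109280≈37.302489; next y=-1/2·(-11.999325)+1/2·37.302489≈24.650907
n=7: y≈24.650907, sp=3, e=sp−y≈-21.650907; I≈-5.375062, D=e−e_prev≈-36.650232; u=1·(-21.650907)+1·(-5.375062)+1/4·(-36.650232)≈-36.188527; next y=-1/2·24.650907+1/2·(-36.188527)≈-30.419717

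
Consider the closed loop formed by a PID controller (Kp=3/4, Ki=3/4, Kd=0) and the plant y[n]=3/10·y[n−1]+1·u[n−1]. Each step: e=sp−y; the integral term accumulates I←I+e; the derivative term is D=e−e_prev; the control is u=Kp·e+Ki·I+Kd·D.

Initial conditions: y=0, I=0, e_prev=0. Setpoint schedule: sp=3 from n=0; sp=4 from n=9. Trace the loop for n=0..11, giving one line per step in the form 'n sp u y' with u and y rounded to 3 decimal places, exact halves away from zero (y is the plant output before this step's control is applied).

0 3 4.500 0.000
1 3 0.000 4.500
2 3 3.600 1.350
3 3 0.855 4.005
4 3 3.024 2.057
5 3 1.355 3.641
6 3 2.665 2.447
7 3 1.652 3.399
8 3 2.444 2.671
9 4 3.330 3.245
10 4 2.309 4.303
11 4 3.137 3.600

(exact arithmetic carried between steps; '≈' marks a value shown rounded to 6 d.p. or computed from one; I and e_prev carry over from the previous line; the table rounds u and y to 3 d.p., halves away from zero)
n=0: y=0, sp=3, e=sp−y=3; I=3, D=e−e_prev=3; u=3/4·3+3/4·3+0·3=4.5; next y=3/10·0+1·4.5=4.5
n=1: y=4.5, sp=3, e=sp−y=-1.5; I=1.5, D=e−e_prev=-4.5; u=3/4·(-1.5)+3/4·1.5+0·(-4.5)=0; next y=3/10·4.5+1·0=1.35
n=2: y=1.35, sp=3, e=sp−y=1.65; I=3.15, D=e−e_prev=3.15; u=3/4·1.65+3/4·3.15+0·3.15=3.6; next y=3/10·1.35+1·3.6=4.005
n=3: y=4.005, sp=3, e=sp−y=-1.005; I=2.145, D=e−e_prev=-2.655; u=3/4·(-1.005)+3/4·2.145+0·(-2.655)=0.855; next y=3/10·4.005+1·0.855=2.0565
n=4: y=2.0565, sp=3, e=sp−y=0.9435; I=3.0885, D=e−e_prev=1.9485; u=3/4·0.9435+3/4·3.0885+0·1.9485=3.024; next y=3/10·2.0565+1·3.024=3.64095
n=5: y=3.64095, sp=3, e=sp−y=-0.64095; I=2.44755, D=e−e_prev=-1.58445; u=3/4·(-0.64095)+3/4·2.44755+0·(-1.58445)=1.35495; next y=3/10·3.64095+1·1.35495=2.447235
n=6: y=2.447235, sp=3, e=sp−y=0.552765; I=3.000315, D=e−e_prev=1.193715; u=3/4·0.552765+3/4·3.000315+0·1.193715=2.66481; next y=3/10·2.447235+1·2.66481≈3.398981
n=7: y≈3.398981, sp=3, e=sp−y≈-0.398981; I≈2.601335, D=e−e_prev≈-0.951746; u=3/4·(-0.398981)+3/4·2.601335+0·(-0.951746)≈1.651766; next y=3/10·3.398981+1·1.651766≈2.671460
n=8: y≈2.671460, sp=3, e=sp−y≈0.328540; I≈2.929875, D=e−e_prev≈0.727521; u=3/4·0.328540+3/4·2.929875+0·0.727521≈2.443811; next y=3/10·2.671460+1·2.443811≈3.245249
n=9: y≈3.245249, sp=4, e=sp−y≈0.754751; I≈3.684626, D=e−e_prev≈0.426210; u=3/4·0.754751+3/4·3.684626+0·0.426210≈3.329532; next y=3/10·3.245249+1·3.329532≈4.303107
n=10: y≈4.303107, sp=4, e=sp−y≈-0.303107; I≈3.381519, D=e−e_prev≈-1.057858; u=3/4·(-0.303107)+3/4·3.381519+0·(-1.057858)≈2.308809; next y=3/10·4.303107+1·2.308809≈3.599741
n=11: y≈3.599741, sp=4, e=sp−y≈0.400259; I≈3.781778, D=e−e_prev≈0.703366; u=3/4·0.400259+3/4·3.781778+0·0.703366≈3.136528; next y=3/10·3.599741+1·3.136528≈4.216450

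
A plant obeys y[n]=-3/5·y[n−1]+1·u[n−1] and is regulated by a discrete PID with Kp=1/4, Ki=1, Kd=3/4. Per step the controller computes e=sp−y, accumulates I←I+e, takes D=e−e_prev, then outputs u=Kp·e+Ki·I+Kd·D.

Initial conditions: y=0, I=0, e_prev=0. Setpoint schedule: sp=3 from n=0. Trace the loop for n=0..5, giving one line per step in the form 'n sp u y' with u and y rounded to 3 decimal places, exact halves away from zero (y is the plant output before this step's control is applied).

(exact arithmetic carried between steps; '≈' marks a value shown rounded to 6 d.p. or computed from one; I and e_prev carry over from the previous line; the table rounds u and y to 3 d.p., halves away from zero)
n=0: y=0, sp=3, e=sp−y=3; I=3, D=e−e_prev=3; u=1/4·3+1·3+3/4·3=6; next y=-3/5·0+1·6=6
n=1: y=6, sp=3, e=sp−y=-3; I=0, D=e−e_prev=-6; u=1/4·(-3)+1·0+3/4·(-6)=-5.25; next y=-3/5·6+1·(-5.25)=-8.85
n=2: y=-8.85, sp=3, e=sp−y=11.85; I=11.85, D=e−e_prev=14.85; u=1/4·11.85+1·11.85+3/4·14.85=25.95; next y=-3/5·(-8.85)+1·25.95=31.26
n=3: y=31.26, sp=3, e=sp−y=-28.26; I=-16.41, D=e−e_prev=-40.11; u=1/4·(-28.26)+1·(-16.41)+3/4·(-40.11)=-53.5575; next y=-3/5·31.26+1·(-53.5575)=-72.3135
n=4: y=-72.3135, sp=3, e=sp−y=75.3135; I=58.9035, D=e−e_prev=103.5735; u=1/4·75.3135+1·58.9035+3/4·103.5735=155.412; next y=-3/5·(-72.3135)+1·155.412=198.8001
n=5: y=198.8001, sp=3, e=sp−y=-195.8001; I=-136.8966, D=e−e_prev=-271.1136; u=1/4·(-195.8001)+1·(-136.8966)+3/4·(-271.1136)=-389.181825; next y=-3/5·198.8001+1·(-389.181825)=-508.461885

0 3 6.000 0.000
1 3 -5.250 6.000
2 3 25.950 -8.850
3 3 -53.558 31.260
4 3 155.412 -72.314
5 3 -389.182 198.800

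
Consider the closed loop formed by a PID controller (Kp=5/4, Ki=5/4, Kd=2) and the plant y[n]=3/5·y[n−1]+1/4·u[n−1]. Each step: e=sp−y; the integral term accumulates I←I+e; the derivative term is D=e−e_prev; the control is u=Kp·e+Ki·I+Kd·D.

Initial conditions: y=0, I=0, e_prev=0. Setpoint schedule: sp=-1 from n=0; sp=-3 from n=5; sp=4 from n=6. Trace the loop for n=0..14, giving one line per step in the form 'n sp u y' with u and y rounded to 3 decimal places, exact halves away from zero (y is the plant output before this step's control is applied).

0 -1 -4.500 0.000
1 -1 1.313 -1.125
2 -1 -4.283 -0.347
3 -1 0.651 -1.279
4 -1 -3.899 -0.605
5 -3 -8.747 -1.337
6 4 30.642 -2.989
7 4 -17.778 5.867
8 4 28.161 -0.924
9 4 -12.611 6.486
10 4 24.964 0.739
11 4 -9.208 6.684
12 4 21.718 1.708
13 4 -6.727 6.455
14 4 18.883 2.191

(exact arithmetic carried between steps; '≈' marks a value shown rounded to 6 d.p. or computed from one; I and e_prev carry over from the previous line; the table rounds u and y to 3 d.p., halves away from zero)
n=0: y=0, sp=-1, e=sp−y=-1; I=-1, D=e−e_prev=-1; u=5/4·(-1)+5/4·(-1)+2·(-1)=-4.5; next y=3/5·0+1/4·(-4.5)=-1.125
n=1: y=-1.125, sp=-1, e=sp−y=0.125; I=-0.875, D=e−e_prev=1.125; u=5/4·0.125+5/4·(-0.875)+2·1.125=1.3125; next y=3/5·(-1.125)+1/4·1.3125=-0.346875
n=2: y=-0.346875, sp=-1, e=sp−y=-0.653125; I=-1.528125, D=e−e_prev=-0.778125; u=5/4·(-0.653125)+5/4·(-1.528125)+2·(-0.778125)≈-4.282813; next y=3/5·(-0.346875)+1/4·(-4.282813)≈-1.278828
n=3: y≈-1.278828, sp=-1, e=sp−y≈0.278828; I≈-1.249297, D=e−e_prev≈0.931953; u=5/4·0.278828+5/4·(-1.249297)+2·0.931953≈0.650820; next y=3/5·(-1.278828)+1/4·0.650820≈-0.604592
n=4: y≈-0.604592, sp=-1, e=sp−y≈-0.395408; I≈-1.644705, D=e−e_prev≈-0.674236; u=5/4·(-0.395408)+5/4·(-1.644705)+2·(-0.674236)≈-3.898614; next y=3/5·(-0.604592)+1/4·(-3.898614)≈-1.337409
n=5: y≈-1.337409, sp=-3, e=sp−y≈-1.662591; I≈-3.307296, D=e−e_prev≈-1.267183; u=5/4·(-1.662591)+5/4·(-3.307296)+2·(-1.267183)≈-8.746726; next y=3/5·(-1.337409)+1/4·(-8.746726)≈-2.989127
n=6: y≈-2.989127, sp=4, e=sp−y≈6.989127; I≈3.681830, D=e−e_prev≈8.651718; u=5/4·6.989127+5/4·3.681830+2·8.651718≈30.642132; next y=3/5·(-2.989127)+1/4·30.642132≈5.867057
n=7: y≈5.867057, sp=4, e=sp−y≈-1.867057; I≈1.814773, D=e−e_prev≈-8.856184; u=5/4·(-1.867057)+5/4·1.814773+2·(-8.856184)≈-17.777722; next y=3/5·5.867057+1/4·(-17.777722)≈-0.924196
n=8: y≈-0.924196, sp=4, e=sp−y≈4.924196; I≈6.738970, D=e−e_prev≈6.791253; u=5/4·4.924196+5/4·6.738970+2·6.791253≈28.161464; next y=3/5·(-0.924196)+1/4·28.161464≈6.485848
n=9: y≈6.485848, sp=4, e=sp−y≈-2.485848; I≈4.253121, D=e−e_prev≈-7.410045; u=5/4·(-2.485848)+5/4·4.253121+2·(-7.410045)≈-12.610998; next y=3/5·6.485848+1/4·(-12.610998)≈0.738759
n=10: y≈0.738759, sp=4, e=sp−y≈3.261241; I≈7.514362, D=e−e_prev≈5.747089; u=5/4·3.261241+5/4·7.514362+2·5.747089≈24.963680; next y=3/5·0.738759+1/4·24.963680≈6.684176
n=11: y≈6.684176, sp=4, e=sp−y≈-2.684176; I≈4.830186, D=e−e_prev≈-5.945416; u=5/4·(-2.684176)+5/4·4.830186+2·(-5.945416)≈-9.208320; next y=3/5·6.684176+1/4·(-9.208320)≈1.708426
n=12: y≈1.708426, sp=4, e=sp−y≈2.291574; I≈7.121761, D=e−e_prev≈4.975750; u=5/4·2.291574+5/4·7.121761+2·4.975750≈21.718169; next y=3/5·1.708426+1/4·21.718169≈6.454598
n=13: y≈6.454598, sp=4, e=sp−y≈-2.454598; I≈4.667163, D=e−e_prev≈-4.746172; u=5/4·(-2.454598)+5/4·4.667163+2·(-4.746172)≈-6.726638; next y=3/5·6.454598+1/4·(-6.726638)≈2.191099
n=14: y≈2.191099, sp=4, e=sp−y≈1.808901; I≈6.476064, D=e−e_prev≈4.263498; u=5/4·1.808901+5/4·6.476064+2·4.263498≈18.883203; next y=3/5·2.191099+1/4·18.883203≈6.035460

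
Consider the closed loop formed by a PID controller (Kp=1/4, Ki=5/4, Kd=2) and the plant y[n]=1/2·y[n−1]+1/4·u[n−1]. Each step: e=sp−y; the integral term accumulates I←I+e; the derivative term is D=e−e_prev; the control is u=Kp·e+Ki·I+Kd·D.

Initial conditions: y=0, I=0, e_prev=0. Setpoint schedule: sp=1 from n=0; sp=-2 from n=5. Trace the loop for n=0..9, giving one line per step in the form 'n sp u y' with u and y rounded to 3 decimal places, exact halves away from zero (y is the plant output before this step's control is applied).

0 1 3.500 0.000
1 1 -0.313 0.875
2 1 3.398 0.359
3 1 0.823 1.029
4 1 3.207 0.720
5 -2 -9.107 1.162
6 -2 3.826 -1.696
7 -2 -8.585 0.109
8 -2 0.090 -2.092
9 -2 -7.936 -1.023

(exact arithmetic carried between steps; '≈' marks a value shown rounded to 6 d.p. or computed from one; I and e_prev carry over from the previous line; the table rounds u and y to 3 d.p., halves away from zero)
n=0: y=0, sp=1, e=sp−y=1; I=1, D=e−e_prev=1; u=1/4·1+5/4·1+2·1=3.5; next y=1/2·0+1/4·3.5=0.875
n=1: y=0.875, sp=1, e=sp−y=0.125; I=1.125, D=e−e_prev=-0.875; u=1/4·0.125+5/4·1.125+2·(-0.875)=-0.3125; next y=1/2·0.875+1/4·(-0.3125)=0.359375
n=2: y=0.359375, sp=1, e=sp−y=0.640625; I=1.765625, D=e−e_prev=0.515625; u=1/4·0.640625+5/4·1.765625+2·0.515625≈3.398438; next y=1/2·0.359375+1/4·3.398438≈1.029297
n=3: y≈1.029297, sp=1, e=sp−y≈-0.029297; I≈1.736328, D=e−e_prev≈-0.669922; u=1/4·(-0.029297)+5/4·1.736328+2·(-0.669922)≈0.823242; next y=1/2·1.029297+1/4·0.823242≈0.720459
n=4: y≈0.720459, sp=1, e=sp−y≈0.279541; I≈2.015869, D=e−e_prev≈0.308838; u=1/4·0.279541+5/4·2.015869+2·0.308838≈3.207397; next y=1/2·0.720459+1/4·3.207397≈1.162079
n=5: y≈1.162079, sp=-2, e=sp−y≈-3.162079; I≈-1.146210, D=e−e_prev≈-3.441620; u=1/4·(-3.162079)+5/4·(-1.146210)+2·(-3.441620)≈-9.106522; next y=1/2·1.162079+1/4·(-9.106522)≈-1.695591
n=6: y≈-1.695591, sp=-2, e=sp−y≈-0.304409; I≈-1.450619, D=e−e_prev≈2.857670; u=1/4·(-0.304409)+5/4·(-1.450619)+2·2.857670≈3.825964; next y=1/2·(-1.695591)+1/4·3.825964≈0.108696
n=7: y≈0.108696, sp=-2, e=sp−y≈-2.108696; I≈-3.559314, D=e−e_prev≈-1.804286; u=1/4·(-2.108696)+5/4·(-3.559314)+2·(-1.804286)≈-8.584890; next y=1/2·0.108696+1/4·(-8.584890)≈-2.091875
n=8: y≈-2.091875, sp=-2, e=sp−y≈0.091875; I≈-3.467440, D=e−e_prev≈2.200570; u=1/4·0.091875+5/4·(-3.467440)+2·2.200570≈0.089810; next y=1/2·(-2.091875)+1/4·0.089810≈-1.023485
n=9: y≈-1.023485, sp=-2, e=sp−y≈-0.976515; I≈-4.443955, D=e−e_prev≈-1.068390; u=1/4·(-0.976515)+5/4·(-4.443955)+2·(-1.068390)≈-7.935851; next y=1/2·(-1.023485)+1/4·(-7.935851)≈-2.495705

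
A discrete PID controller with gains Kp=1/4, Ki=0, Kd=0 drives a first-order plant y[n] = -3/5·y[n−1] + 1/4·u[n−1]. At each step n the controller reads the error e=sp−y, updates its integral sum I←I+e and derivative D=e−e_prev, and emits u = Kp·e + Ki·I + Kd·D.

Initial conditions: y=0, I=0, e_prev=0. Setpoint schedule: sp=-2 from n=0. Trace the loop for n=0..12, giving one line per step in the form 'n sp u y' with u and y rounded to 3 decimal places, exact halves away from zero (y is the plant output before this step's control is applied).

(exact arithmetic carried between steps; '≈' marks a value shown rounded to 6 d.p. or computed from one; I and e_prev carry over from the previous line; the table rounds u and y to 3 d.p., halves away from zero)
n=0: y=0, sp=-2, e=sp−y=-2; I=-2, D=e−e_prev=-2; u=1/4·(-2)+0·(-2)+0·(-2)=-0.5; next y=-3/5·0+1/4·(-0.5)=-0.125
n=1: y=-0.125, sp=-2, e=sp−y=-1.875; I=-3.875, D=e−e_prev=0.125; u=1/4·(-1.875)+0·(-3.875)+0·0.125=-0.46875; next y=-3/5·(-0.125)+1/4·(-0.46875)≈-0.042188
n=2: y≈-0.042188, sp=-2, e=sp−y≈-1.957813; I≈-5.832813, D=e−e_prev≈-0.082813; u=1/4·(-1.957813)+0·(-5.832813)+0·(-0.082813)≈-0.489453; next y=-3/5·(-0.042188)+1/4·(-0.489453)≈-0.097051
n=3: y≈-0.097051, sp=-2, e=sp−y≈-1.902949; I≈-7.735762, D=e−e_prev≈0.054863; u=1/4·(-1.902949)+0·(-7.735762)+0·0.054863≈-0.475737; next y=-3/5·(-0.097051)+1/4·(-0.475737)≈-0.060704
n=4: y≈-0.060704, sp=-2, e=sp−y≈-1.939296; I≈-9.675058, D=e−e_prev≈-0.036347; u=1/4·(-1.939296)+0·(-9.675058)+0·(-0.036347)≈-0.484824; next y=-3/5·(-0.060704)+1/4·(-0.484824)≈-0.084784
n=5: y≈-0.084784, sp=-2, e=sp−y≈-1.915216; I≈-11.590274, D=e−e_prev≈0.024080; u=1/4·(-1.915216)+0·(-11.590274)+0·0.024080≈-0.478804; next y=-3/5·(-0.084784)+1/4·(-0.478804)≈-0.068831
n=6: y≈-0.068831, sp=-2, e=sp−y≈-1.931169; I≈-13.521443, D=e−e_prev≈-0.015953; u=1/4·(-1.931169)+0·(-13.521443)+0·(-0.015953)≈-0.482792; next y=-3/5·(-0.068831)+1/4·(-0.482792)≈-0.079400
n=7: y≈-0.079400, sp=-2, e=sp−y≈-1.920600; I≈-15.442044, D=e−e_prev≈0.010569; u=1/4·(-1.920600)+0·(-15.442044)+0·0.010569≈-0.480150; next y=-3/5·(-0.079400)+1/4·(-0.480150)≈-0.072398
n=8: y≈-0.072398, sp=-2, e=sp−y≈-1.927602; I≈-17.369646, D=e−e_prev≈-0.007002; u=1/4·(-1.927602)+0·(-17.369646)+0·(-0.007002)≈-0.481901; next y=-3/5·(-0.072398)+1/4·(-0.481901)≈-0.077036
n=9: y≈-0.077036, sp=-2, e=sp−y≈-1.922964; I≈-19.292610, D=e−e_prev≈0.004639; u=1/4·(-1.922964)+0·(-19.292610)+0·0.004639≈-0.480741; next y=-3/5·(-0.077036)+1/4·(-0.480741)≈-0.073963
n=10: y≈-0.073963, sp=-2, e=sp−y≈-1.926037; I≈-21.218646, D=e−e_prev≈-0.003073; u=1/4·(-1.926037)+0·(-21.218646)+0·(-0.003073)≈-0.481509; next y=-3/5·(-0.073963)+1/4·(-0.481509)≈-0.075999
n=11: y≈-0.075999, sp=-2, e=sp−y≈-1.924001; I≈-23.142647, D=e−e_prev≈0.002036; u=1/4·(-1.924001)+0·(-23.142647)+0·0.002036≈-0.481000; next y=-3/5·(-0.075999)+1/4·(-0.481000)≈-0.074650
n=12: y≈-0.074650, sp=-2, e=sp−y≈-1.925350; I≈-25.067996, D=e−e_prev≈-0.001349; u=1/4·(-1.925350)+0·(-25.067996)+0·(-0.001349)≈-0.481337; next y=-3/5·(-0.074650)+1/4·(-0.481337)≈-0.075544

0 -2 -0.500 0.000
1 -2 -0.469 -0.125
2 -2 -0.489 -0.042
3 -2 -0.476 -0.097
4 -2 -0.485 -0.061
5 -2 -0.479 -0.085
6 -2 -0.483 -0.069
7 -2 -0.480 -0.079
8 -2 -0.482 -0.072
9 -2 -0.481 -0.077
10 -2 -0.482 -0.074
11 -2 -0.481 -0.076
12 -2 -0.481 -0.075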